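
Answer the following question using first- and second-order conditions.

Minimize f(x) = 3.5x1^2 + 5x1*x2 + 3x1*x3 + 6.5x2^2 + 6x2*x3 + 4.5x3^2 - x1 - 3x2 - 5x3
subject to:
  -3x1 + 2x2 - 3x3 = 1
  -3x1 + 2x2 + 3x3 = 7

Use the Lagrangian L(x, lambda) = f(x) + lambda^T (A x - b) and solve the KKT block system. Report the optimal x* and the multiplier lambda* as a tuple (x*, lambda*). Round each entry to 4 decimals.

Form the Lagrangian:
  L(x, lambda) = (1/2) x^T Q x + c^T x + lambda^T (A x - b)
Stationarity (grad_x L = 0): Q x + c + A^T lambda = 0.
Primal feasibility: A x = b.

This gives the KKT block system:
  [ Q   A^T ] [ x     ]   [-c ]
  [ A    0  ] [ lambda ] = [ b ]

Solving the linear system:
  x*      = (-1.0829, 0.3756, 1)
  lambda* = (-0.1163, -1.1179)
  f(x*)   = 1.4488

x* = (-1.0829, 0.3756, 1), lambda* = (-0.1163, -1.1179)


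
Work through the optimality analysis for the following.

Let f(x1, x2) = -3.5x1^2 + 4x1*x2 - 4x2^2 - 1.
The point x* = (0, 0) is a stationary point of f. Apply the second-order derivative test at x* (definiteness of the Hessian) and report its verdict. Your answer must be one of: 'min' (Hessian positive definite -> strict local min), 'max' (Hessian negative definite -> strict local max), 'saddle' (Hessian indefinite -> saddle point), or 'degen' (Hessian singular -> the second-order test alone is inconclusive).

Compute the Hessian H = grad^2 f:
  H = [[-7, 4], [4, -8]]
Verify stationarity: grad f(x*) = H x* + g = (0, 0).
Eigenvalues of H: -11.5311, -3.4689.
Both eigenvalues < 0, so H is negative definite -> x* is a strict local max.

max


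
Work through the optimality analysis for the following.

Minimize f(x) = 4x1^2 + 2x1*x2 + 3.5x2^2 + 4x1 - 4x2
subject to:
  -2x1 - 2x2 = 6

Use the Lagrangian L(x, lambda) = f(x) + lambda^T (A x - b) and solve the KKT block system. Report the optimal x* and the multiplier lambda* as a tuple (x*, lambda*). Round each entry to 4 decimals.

Form the Lagrangian:
  L(x, lambda) = (1/2) x^T Q x + c^T x + lambda^T (A x - b)
Stationarity (grad_x L = 0): Q x + c + A^T lambda = 0.
Primal feasibility: A x = b.

This gives the KKT block system:
  [ Q   A^T ] [ x     ]   [-c ]
  [ A    0  ] [ lambda ] = [ b ]

Solving the linear system:
  x*      = (-2.0909, -0.9091)
  lambda* = (-7.2727)
  f(x*)   = 19.4545

x* = (-2.0909, -0.9091), lambda* = (-7.2727)


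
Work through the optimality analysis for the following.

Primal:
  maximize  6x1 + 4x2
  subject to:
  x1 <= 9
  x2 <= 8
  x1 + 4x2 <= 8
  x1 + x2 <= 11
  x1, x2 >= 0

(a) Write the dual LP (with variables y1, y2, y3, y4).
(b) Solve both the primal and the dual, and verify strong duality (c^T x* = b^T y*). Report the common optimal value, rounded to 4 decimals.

The standard primal-dual pair for 'max c^T x s.t. A x <= b, x >= 0' is:
  Dual:  min b^T y  s.t.  A^T y >= c,  y >= 0.

So the dual LP is:
  minimize  9y1 + 8y2 + 8y3 + 11y4
  subject to:
    y1 + y3 + y4 >= 6
    y2 + 4y3 + y4 >= 4
    y1, y2, y3, y4 >= 0

Solving the primal: x* = (8, 0).
  primal value c^T x* = 48.
Solving the dual: y* = (0, 0, 6, 0).
  dual value b^T y* = 48.
Strong duality: c^T x* = b^T y*. Confirmed.

48


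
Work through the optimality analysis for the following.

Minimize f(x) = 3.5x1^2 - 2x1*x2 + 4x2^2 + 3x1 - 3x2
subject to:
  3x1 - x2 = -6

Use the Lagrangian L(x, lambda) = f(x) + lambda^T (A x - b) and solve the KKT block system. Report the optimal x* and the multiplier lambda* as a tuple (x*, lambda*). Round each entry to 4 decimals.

Form the Lagrangian:
  L(x, lambda) = (1/2) x^T Q x + c^T x + lambda^T (A x - b)
Stationarity (grad_x L = 0): Q x + c + A^T lambda = 0.
Primal feasibility: A x = b.

This gives the KKT block system:
  [ Q   A^T ] [ x     ]   [-c ]
  [ A    0  ] [ lambda ] = [ b ]

Solving the linear system:
  x*      = (-1.8806, 0.3582)
  lambda* = (3.6269)
  f(x*)   = 7.5224

x* = (-1.8806, 0.3582), lambda* = (3.6269)


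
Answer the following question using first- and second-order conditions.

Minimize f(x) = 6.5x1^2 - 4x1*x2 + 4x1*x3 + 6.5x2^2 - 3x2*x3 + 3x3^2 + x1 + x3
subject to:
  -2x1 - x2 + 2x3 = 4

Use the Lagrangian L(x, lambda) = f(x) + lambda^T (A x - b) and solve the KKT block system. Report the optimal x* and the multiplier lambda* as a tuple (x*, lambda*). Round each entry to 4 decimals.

Form the Lagrangian:
  L(x, lambda) = (1/2) x^T Q x + c^T x + lambda^T (A x - b)
Stationarity (grad_x L = 0): Q x + c + A^T lambda = 0.
Primal feasibility: A x = b.

This gives the KKT block system:
  [ Q   A^T ] [ x     ]   [-c ]
  [ A    0  ] [ lambda ] = [ b ]

Solving the linear system:
  x*      = (-0.8287, -0.1876, 1.0775)
  lambda* = (-2.3564)
  f(x*)   = 4.8373

x* = (-0.8287, -0.1876, 1.0775), lambda* = (-2.3564)


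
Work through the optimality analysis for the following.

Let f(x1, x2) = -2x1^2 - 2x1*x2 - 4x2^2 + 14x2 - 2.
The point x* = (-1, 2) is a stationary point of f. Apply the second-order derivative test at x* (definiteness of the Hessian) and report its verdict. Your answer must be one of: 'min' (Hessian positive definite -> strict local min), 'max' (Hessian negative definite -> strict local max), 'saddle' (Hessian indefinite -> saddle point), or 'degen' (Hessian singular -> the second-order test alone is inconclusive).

Compute the Hessian H = grad^2 f:
  H = [[-4, -2], [-2, -8]]
Verify stationarity: grad f(x*) = H x* + g = (0, 0).
Eigenvalues of H: -8.8284, -3.1716.
Both eigenvalues < 0, so H is negative definite -> x* is a strict local max.

max


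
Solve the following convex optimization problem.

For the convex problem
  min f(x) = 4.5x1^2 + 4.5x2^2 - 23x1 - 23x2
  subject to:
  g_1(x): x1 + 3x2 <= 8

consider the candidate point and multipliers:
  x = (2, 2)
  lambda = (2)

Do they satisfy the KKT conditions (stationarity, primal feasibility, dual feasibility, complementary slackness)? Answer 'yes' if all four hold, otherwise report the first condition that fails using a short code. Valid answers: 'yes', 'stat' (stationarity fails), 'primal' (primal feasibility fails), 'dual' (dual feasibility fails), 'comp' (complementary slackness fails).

Gradient of f: grad f(x) = Q x + c = (-5, -5)
Constraint values g_i(x) = a_i^T x - b_i:
  g_1((2, 2)) = 0
Stationarity residual: grad f(x) + sum_i lambda_i a_i = (-3, 1)
  -> stationarity FAILS
Primal feasibility (all g_i <= 0): OK
Dual feasibility (all lambda_i >= 0): OK
Complementary slackness (lambda_i * g_i(x) = 0 for all i): OK

Verdict: the first failing condition is stationarity -> stat.

stat


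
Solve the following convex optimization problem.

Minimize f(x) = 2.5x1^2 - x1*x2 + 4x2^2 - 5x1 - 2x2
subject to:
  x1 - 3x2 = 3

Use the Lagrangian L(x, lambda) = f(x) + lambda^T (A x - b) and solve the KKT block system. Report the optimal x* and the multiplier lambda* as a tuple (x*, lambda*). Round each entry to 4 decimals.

Form the Lagrangian:
  L(x, lambda) = (1/2) x^T Q x + c^T x + lambda^T (A x - b)
Stationarity (grad_x L = 0): Q x + c + A^T lambda = 0.
Primal feasibility: A x = b.

This gives the KKT block system:
  [ Q   A^T ] [ x     ]   [-c ]
  [ A    0  ] [ lambda ] = [ b ]

Solving the linear system:
  x*      = (1.4043, -0.5319)
  lambda* = (-2.5532)
  f(x*)   = 0.8511

x* = (1.4043, -0.5319), lambda* = (-2.5532)


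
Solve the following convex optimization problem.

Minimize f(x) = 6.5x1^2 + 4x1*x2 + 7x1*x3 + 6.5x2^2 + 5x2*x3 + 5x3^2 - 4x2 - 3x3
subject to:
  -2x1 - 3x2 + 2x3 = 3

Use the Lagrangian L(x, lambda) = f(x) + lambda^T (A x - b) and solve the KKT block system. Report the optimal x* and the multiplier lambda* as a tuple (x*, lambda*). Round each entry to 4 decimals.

Form the Lagrangian:
  L(x, lambda) = (1/2) x^T Q x + c^T x + lambda^T (A x - b)
Stationarity (grad_x L = 0): Q x + c + A^T lambda = 0.
Primal feasibility: A x = b.

This gives the KKT block system:
  [ Q   A^T ] [ x     ]   [-c ]
  [ A    0  ] [ lambda ] = [ b ]

Solving the linear system:
  x*      = (-0.5816, -0.0284, 0.8758)
  lambda* = (-0.7722)
  f(x*)   = -0.0986

x* = (-0.5816, -0.0284, 0.8758), lambda* = (-0.7722)


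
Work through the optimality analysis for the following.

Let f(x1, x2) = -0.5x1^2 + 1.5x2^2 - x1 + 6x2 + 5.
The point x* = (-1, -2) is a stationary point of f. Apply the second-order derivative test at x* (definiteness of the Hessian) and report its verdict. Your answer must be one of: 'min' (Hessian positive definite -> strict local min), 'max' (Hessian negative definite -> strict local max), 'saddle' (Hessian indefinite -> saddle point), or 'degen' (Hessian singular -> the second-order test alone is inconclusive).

Compute the Hessian H = grad^2 f:
  H = [[-1, 0], [0, 3]]
Verify stationarity: grad f(x*) = H x* + g = (0, 0).
Eigenvalues of H: -1, 3.
Eigenvalues have mixed signs, so H is indefinite -> x* is a saddle point.

saddle


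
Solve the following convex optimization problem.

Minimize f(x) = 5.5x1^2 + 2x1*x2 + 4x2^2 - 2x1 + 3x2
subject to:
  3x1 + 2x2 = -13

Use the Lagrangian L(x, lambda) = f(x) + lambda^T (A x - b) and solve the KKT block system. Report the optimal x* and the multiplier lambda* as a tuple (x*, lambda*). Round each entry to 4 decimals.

Form the Lagrangian:
  L(x, lambda) = (1/2) x^T Q x + c^T x + lambda^T (A x - b)
Stationarity (grad_x L = 0): Q x + c + A^T lambda = 0.
Primal feasibility: A x = b.

This gives the KKT block system:
  [ Q   A^T ] [ x     ]   [-c ]
  [ A    0  ] [ lambda ] = [ b ]

Solving the linear system:
  x*      = (-2.5435, -2.6848)
  lambda* = (11.7826)
  f(x*)   = 75.1033

x* = (-2.5435, -2.6848), lambda* = (11.7826)


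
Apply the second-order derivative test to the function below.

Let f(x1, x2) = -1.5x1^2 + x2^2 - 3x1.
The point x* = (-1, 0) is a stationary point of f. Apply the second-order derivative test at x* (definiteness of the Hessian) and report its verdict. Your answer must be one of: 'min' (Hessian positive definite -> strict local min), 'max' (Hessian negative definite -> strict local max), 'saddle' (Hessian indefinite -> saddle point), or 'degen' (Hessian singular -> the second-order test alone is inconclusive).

Compute the Hessian H = grad^2 f:
  H = [[-3, 0], [0, 2]]
Verify stationarity: grad f(x*) = H x* + g = (0, 0).
Eigenvalues of H: -3, 2.
Eigenvalues have mixed signs, so H is indefinite -> x* is a saddle point.

saddle


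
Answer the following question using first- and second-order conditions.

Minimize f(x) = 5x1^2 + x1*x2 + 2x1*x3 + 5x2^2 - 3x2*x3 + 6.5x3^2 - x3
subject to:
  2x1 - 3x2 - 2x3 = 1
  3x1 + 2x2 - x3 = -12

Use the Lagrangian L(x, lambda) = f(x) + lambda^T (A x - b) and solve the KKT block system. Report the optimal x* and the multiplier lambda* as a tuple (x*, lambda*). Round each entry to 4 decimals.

Form the Lagrangian:
  L(x, lambda) = (1/2) x^T Q x + c^T x + lambda^T (A x - b)
Stationarity (grad_x L = 0): Q x + c + A^T lambda = 0.
Primal feasibility: A x = b.

This gives the KKT block system:
  [ Q   A^T ] [ x     ]   [-c ]
  [ A    0  ] [ lambda ] = [ b ]

Solving the linear system:
  x*      = (-2.4052, -2.197, 0.3903)
  lambda* = (-1.9769, 9.8076)
  f(x*)   = 59.639

x* = (-2.4052, -2.197, 0.3903), lambda* = (-1.9769, 9.8076)


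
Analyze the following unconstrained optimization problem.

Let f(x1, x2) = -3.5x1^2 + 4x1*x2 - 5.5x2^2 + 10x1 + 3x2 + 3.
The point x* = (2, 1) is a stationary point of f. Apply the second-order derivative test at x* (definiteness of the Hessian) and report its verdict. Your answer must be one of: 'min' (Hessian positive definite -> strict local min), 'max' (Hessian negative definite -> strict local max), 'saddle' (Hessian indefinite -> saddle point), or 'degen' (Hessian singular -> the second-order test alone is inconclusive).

Compute the Hessian H = grad^2 f:
  H = [[-7, 4], [4, -11]]
Verify stationarity: grad f(x*) = H x* + g = (0, 0).
Eigenvalues of H: -13.4721, -4.5279.
Both eigenvalues < 0, so H is negative definite -> x* is a strict local max.

max


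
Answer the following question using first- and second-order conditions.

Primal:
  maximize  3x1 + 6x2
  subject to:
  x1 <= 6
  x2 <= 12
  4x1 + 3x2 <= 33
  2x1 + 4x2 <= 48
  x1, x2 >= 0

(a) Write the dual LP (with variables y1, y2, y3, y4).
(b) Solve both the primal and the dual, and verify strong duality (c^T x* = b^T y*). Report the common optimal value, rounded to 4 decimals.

The standard primal-dual pair for 'max c^T x s.t. A x <= b, x >= 0' is:
  Dual:  min b^T y  s.t.  A^T y >= c,  y >= 0.

So the dual LP is:
  minimize  6y1 + 12y2 + 33y3 + 48y4
  subject to:
    y1 + 4y3 + 2y4 >= 3
    y2 + 3y3 + 4y4 >= 6
    y1, y2, y3, y4 >= 0

Solving the primal: x* = (0, 11).
  primal value c^T x* = 66.
Solving the dual: y* = (0, 0, 2, 0).
  dual value b^T y* = 66.
Strong duality: c^T x* = b^T y*. Confirmed.

66


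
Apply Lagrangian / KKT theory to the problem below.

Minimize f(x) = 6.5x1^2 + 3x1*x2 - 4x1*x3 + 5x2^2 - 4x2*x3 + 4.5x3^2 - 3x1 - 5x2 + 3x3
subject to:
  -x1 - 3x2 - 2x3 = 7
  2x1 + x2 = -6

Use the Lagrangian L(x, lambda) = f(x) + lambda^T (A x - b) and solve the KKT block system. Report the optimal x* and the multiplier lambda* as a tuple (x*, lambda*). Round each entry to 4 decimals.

Form the Lagrangian:
  L(x, lambda) = (1/2) x^T Q x + c^T x + lambda^T (A x - b)
Stationarity (grad_x L = 0): Q x + c + A^T lambda = 0.
Primal feasibility: A x = b.

This gives the KKT block system:
  [ Q   A^T ] [ x     ]   [-c ]
  [ A    0  ] [ lambda ] = [ b ]

Solving the linear system:
  x*      = (-2.7484, -0.5032, -1.371)
  lambda* = (1.8337, 18.2942)
  f(x*)   = 51.7889

x* = (-2.7484, -0.5032, -1.371), lambda* = (1.8337, 18.2942)


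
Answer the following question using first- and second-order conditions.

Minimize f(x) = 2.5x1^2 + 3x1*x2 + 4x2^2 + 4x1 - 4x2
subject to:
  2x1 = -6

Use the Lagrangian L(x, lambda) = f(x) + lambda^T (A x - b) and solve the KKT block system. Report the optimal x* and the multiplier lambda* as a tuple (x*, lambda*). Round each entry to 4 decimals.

Form the Lagrangian:
  L(x, lambda) = (1/2) x^T Q x + c^T x + lambda^T (A x - b)
Stationarity (grad_x L = 0): Q x + c + A^T lambda = 0.
Primal feasibility: A x = b.

This gives the KKT block system:
  [ Q   A^T ] [ x     ]   [-c ]
  [ A    0  ] [ lambda ] = [ b ]

Solving the linear system:
  x*      = (-3, 1.625)
  lambda* = (3.0625)
  f(x*)   = -0.0625

x* = (-3, 1.625), lambda* = (3.0625)


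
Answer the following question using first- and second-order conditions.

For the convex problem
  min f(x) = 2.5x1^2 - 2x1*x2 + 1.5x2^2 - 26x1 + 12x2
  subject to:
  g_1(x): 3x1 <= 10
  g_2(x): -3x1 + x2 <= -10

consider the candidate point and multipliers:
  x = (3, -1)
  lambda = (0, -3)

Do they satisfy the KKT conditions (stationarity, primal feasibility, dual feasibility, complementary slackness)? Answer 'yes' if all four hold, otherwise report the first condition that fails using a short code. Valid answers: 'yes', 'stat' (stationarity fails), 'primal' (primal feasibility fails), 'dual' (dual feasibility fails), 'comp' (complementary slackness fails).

Gradient of f: grad f(x) = Q x + c = (-9, 3)
Constraint values g_i(x) = a_i^T x - b_i:
  g_1((3, -1)) = -1
  g_2((3, -1)) = 0
Stationarity residual: grad f(x) + sum_i lambda_i a_i = (0, 0)
  -> stationarity OK
Primal feasibility (all g_i <= 0): OK
Dual feasibility (all lambda_i >= 0): FAILS
Complementary slackness (lambda_i * g_i(x) = 0 for all i): OK

Verdict: the first failing condition is dual_feasibility -> dual.

dual


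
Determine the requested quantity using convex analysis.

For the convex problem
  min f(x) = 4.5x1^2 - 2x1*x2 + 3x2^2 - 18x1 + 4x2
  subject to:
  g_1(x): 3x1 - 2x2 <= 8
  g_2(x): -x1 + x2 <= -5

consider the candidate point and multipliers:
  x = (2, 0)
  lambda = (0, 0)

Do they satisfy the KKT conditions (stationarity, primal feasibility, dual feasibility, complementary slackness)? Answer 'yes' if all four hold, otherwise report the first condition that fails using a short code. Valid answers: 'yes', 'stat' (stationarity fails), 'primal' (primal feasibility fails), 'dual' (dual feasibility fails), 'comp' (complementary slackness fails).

Gradient of f: grad f(x) = Q x + c = (0, 0)
Constraint values g_i(x) = a_i^T x - b_i:
  g_1((2, 0)) = -2
  g_2((2, 0)) = 3
Stationarity residual: grad f(x) + sum_i lambda_i a_i = (0, 0)
  -> stationarity OK
Primal feasibility (all g_i <= 0): FAILS
Dual feasibility (all lambda_i >= 0): OK
Complementary slackness (lambda_i * g_i(x) = 0 for all i): OK

Verdict: the first failing condition is primal_feasibility -> primal.

primal


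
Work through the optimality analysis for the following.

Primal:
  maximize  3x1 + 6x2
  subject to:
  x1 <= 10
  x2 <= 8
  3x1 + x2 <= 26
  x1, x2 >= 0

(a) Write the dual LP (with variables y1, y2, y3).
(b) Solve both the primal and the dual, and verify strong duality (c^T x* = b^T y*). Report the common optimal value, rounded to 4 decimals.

The standard primal-dual pair for 'max c^T x s.t. A x <= b, x >= 0' is:
  Dual:  min b^T y  s.t.  A^T y >= c,  y >= 0.

So the dual LP is:
  minimize  10y1 + 8y2 + 26y3
  subject to:
    y1 + 3y3 >= 3
    y2 + y3 >= 6
    y1, y2, y3 >= 0

Solving the primal: x* = (6, 8).
  primal value c^T x* = 66.
Solving the dual: y* = (0, 5, 1).
  dual value b^T y* = 66.
Strong duality: c^T x* = b^T y*. Confirmed.

66


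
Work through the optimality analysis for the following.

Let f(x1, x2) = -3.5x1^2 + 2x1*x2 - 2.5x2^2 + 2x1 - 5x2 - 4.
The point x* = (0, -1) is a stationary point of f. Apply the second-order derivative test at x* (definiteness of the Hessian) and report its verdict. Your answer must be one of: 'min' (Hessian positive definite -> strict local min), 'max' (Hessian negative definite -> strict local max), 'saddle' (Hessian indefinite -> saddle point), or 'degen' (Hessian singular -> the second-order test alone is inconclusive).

Compute the Hessian H = grad^2 f:
  H = [[-7, 2], [2, -5]]
Verify stationarity: grad f(x*) = H x* + g = (0, 0).
Eigenvalues of H: -8.2361, -3.7639.
Both eigenvalues < 0, so H is negative definite -> x* is a strict local max.

max


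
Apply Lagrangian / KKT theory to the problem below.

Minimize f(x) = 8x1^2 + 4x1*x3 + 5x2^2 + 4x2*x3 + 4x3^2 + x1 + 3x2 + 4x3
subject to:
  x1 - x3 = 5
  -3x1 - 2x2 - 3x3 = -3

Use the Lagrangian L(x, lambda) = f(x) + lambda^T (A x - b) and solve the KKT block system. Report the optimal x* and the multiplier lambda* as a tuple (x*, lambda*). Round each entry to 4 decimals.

Form the Lagrangian:
  L(x, lambda) = (1/2) x^T Q x + c^T x + lambda^T (A x - b)
Stationarity (grad_x L = 0): Q x + c + A^T lambda = 0.
Primal feasibility: A x = b.

This gives the KKT block system:
  [ Q   A^T ] [ x     ]   [-c ]
  [ A    0  ] [ lambda ] = [ b ]

Solving the linear system:
  x*      = (2.4286, 1.7143, -2.5714)
  lambda* = (-14.7857, 4.9286)
  f(x*)   = 43

x* = (2.4286, 1.7143, -2.5714), lambda* = (-14.7857, 4.9286)


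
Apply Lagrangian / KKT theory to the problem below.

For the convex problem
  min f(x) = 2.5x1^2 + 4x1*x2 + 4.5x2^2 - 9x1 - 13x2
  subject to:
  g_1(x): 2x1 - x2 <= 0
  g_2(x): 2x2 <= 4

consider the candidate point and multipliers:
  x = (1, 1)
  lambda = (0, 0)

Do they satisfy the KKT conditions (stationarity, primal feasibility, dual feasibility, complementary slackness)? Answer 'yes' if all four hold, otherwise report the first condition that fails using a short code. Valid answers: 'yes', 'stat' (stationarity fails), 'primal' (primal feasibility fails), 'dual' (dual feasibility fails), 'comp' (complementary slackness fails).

Gradient of f: grad f(x) = Q x + c = (0, 0)
Constraint values g_i(x) = a_i^T x - b_i:
  g_1((1, 1)) = 1
  g_2((1, 1)) = -2
Stationarity residual: grad f(x) + sum_i lambda_i a_i = (0, 0)
  -> stationarity OK
Primal feasibility (all g_i <= 0): FAILS
Dual feasibility (all lambda_i >= 0): OK
Complementary slackness (lambda_i * g_i(x) = 0 for all i): OK

Verdict: the first failing condition is primal_feasibility -> primal.

primal


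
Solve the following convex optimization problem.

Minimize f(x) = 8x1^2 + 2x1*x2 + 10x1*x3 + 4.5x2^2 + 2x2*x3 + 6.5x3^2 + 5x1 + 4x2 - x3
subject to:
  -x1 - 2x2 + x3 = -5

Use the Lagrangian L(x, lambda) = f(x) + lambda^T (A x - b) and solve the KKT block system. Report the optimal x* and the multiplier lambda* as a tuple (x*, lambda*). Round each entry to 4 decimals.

Form the Lagrangian:
  L(x, lambda) = (1/2) x^T Q x + c^T x + lambda^T (A x - b)
Stationarity (grad_x L = 0): Q x + c + A^T lambda = 0.
Primal feasibility: A x = b.

This gives the KKT block system:
  [ Q   A^T ] [ x     ]   [-c ]
  [ A    0  ] [ lambda ] = [ b ]

Solving the linear system:
  x*      = (0.8615, 1.3757, -1.3871)
  lambda* = (7.6652)
  f(x*)   = 24.7616

x* = (0.8615, 1.3757, -1.3871), lambda* = (7.6652)


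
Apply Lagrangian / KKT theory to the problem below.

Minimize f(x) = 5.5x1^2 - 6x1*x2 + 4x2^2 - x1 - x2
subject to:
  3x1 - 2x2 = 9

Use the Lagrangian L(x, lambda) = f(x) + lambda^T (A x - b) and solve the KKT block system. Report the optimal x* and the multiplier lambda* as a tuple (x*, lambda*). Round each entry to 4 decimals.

Form the Lagrangian:
  L(x, lambda) = (1/2) x^T Q x + c^T x + lambda^T (A x - b)
Stationarity (grad_x L = 0): Q x + c + A^T lambda = 0.
Primal feasibility: A x = b.

This gives the KKT block system:
  [ Q   A^T ] [ x     ]   [-c ]
  [ A    0  ] [ lambda ] = [ b ]

Solving the linear system:
  x*      = (2.6818, -0.4773)
  lambda* = (-10.4545)
  f(x*)   = 45.9432

x* = (2.6818, -0.4773), lambda* = (-10.4545)


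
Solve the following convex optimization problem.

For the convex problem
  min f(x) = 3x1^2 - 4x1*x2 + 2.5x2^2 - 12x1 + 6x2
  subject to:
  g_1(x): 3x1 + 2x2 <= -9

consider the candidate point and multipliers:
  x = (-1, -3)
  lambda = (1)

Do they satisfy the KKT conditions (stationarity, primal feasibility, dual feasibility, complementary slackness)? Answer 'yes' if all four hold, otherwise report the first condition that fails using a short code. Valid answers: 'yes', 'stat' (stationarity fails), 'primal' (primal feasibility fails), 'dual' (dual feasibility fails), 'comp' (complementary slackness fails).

Gradient of f: grad f(x) = Q x + c = (-6, -5)
Constraint values g_i(x) = a_i^T x - b_i:
  g_1((-1, -3)) = 0
Stationarity residual: grad f(x) + sum_i lambda_i a_i = (-3, -3)
  -> stationarity FAILS
Primal feasibility (all g_i <= 0): OK
Dual feasibility (all lambda_i >= 0): OK
Complementary slackness (lambda_i * g_i(x) = 0 for all i): OK

Verdict: the first failing condition is stationarity -> stat.

stat


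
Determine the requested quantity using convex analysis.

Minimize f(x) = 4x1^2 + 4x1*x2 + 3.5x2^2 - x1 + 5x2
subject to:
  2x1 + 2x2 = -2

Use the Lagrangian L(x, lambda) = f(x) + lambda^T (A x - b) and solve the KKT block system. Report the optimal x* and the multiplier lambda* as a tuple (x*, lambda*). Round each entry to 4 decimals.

Form the Lagrangian:
  L(x, lambda) = (1/2) x^T Q x + c^T x + lambda^T (A x - b)
Stationarity (grad_x L = 0): Q x + c + A^T lambda = 0.
Primal feasibility: A x = b.

This gives the KKT block system:
  [ Q   A^T ] [ x     ]   [-c ]
  [ A    0  ] [ lambda ] = [ b ]

Solving the linear system:
  x*      = (0.4286, -1.4286)
  lambda* = (1.6429)
  f(x*)   = -2.1429

x* = (0.4286, -1.4286), lambda* = (1.6429)


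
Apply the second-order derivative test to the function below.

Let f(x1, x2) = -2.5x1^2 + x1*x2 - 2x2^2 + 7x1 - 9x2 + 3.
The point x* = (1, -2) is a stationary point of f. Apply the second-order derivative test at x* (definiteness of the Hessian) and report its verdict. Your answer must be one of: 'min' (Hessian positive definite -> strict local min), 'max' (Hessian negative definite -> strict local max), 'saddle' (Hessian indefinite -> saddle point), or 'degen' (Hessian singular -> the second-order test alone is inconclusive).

Compute the Hessian H = grad^2 f:
  H = [[-5, 1], [1, -4]]
Verify stationarity: grad f(x*) = H x* + g = (0, 0).
Eigenvalues of H: -5.618, -3.382.
Both eigenvalues < 0, so H is negative definite -> x* is a strict local max.

max


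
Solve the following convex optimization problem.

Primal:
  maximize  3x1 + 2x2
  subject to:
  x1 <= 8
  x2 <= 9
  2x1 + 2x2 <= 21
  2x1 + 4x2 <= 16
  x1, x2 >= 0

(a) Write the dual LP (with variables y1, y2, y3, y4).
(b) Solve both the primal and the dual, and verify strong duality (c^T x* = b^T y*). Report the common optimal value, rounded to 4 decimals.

The standard primal-dual pair for 'max c^T x s.t. A x <= b, x >= 0' is:
  Dual:  min b^T y  s.t.  A^T y >= c,  y >= 0.

So the dual LP is:
  minimize  8y1 + 9y2 + 21y3 + 16y4
  subject to:
    y1 + 2y3 + 2y4 >= 3
    y2 + 2y3 + 4y4 >= 2
    y1, y2, y3, y4 >= 0

Solving the primal: x* = (8, 0).
  primal value c^T x* = 24.
Solving the dual: y* = (2, 0, 0, 0.5).
  dual value b^T y* = 24.
Strong duality: c^T x* = b^T y*. Confirmed.

24


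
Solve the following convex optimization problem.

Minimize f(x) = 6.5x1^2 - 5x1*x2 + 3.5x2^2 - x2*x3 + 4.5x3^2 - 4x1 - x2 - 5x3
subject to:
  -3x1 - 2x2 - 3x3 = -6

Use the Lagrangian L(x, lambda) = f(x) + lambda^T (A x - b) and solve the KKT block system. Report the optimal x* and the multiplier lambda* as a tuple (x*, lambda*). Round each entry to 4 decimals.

Form the Lagrangian:
  L(x, lambda) = (1/2) x^T Q x + c^T x + lambda^T (A x - b)
Stationarity (grad_x L = 0): Q x + c + A^T lambda = 0.
Primal feasibility: A x = b.

This gives the KKT block system:
  [ Q   A^T ] [ x     ]   [-c ]
  [ A    0  ] [ lambda ] = [ b ]

Solving the linear system:
  x*      = (0.697, 0.8329, 0.7477)
  lambda* = (0.2988)
  f(x*)   = -2.7833

x* = (0.697, 0.8329, 0.7477), lambda* = (0.2988)


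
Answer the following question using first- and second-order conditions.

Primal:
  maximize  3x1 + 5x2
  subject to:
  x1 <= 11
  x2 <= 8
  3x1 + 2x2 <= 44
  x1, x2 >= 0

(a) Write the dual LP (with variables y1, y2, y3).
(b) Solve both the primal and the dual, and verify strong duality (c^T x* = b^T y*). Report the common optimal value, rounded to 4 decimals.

The standard primal-dual pair for 'max c^T x s.t. A x <= b, x >= 0' is:
  Dual:  min b^T y  s.t.  A^T y >= c,  y >= 0.

So the dual LP is:
  minimize  11y1 + 8y2 + 44y3
  subject to:
    y1 + 3y3 >= 3
    y2 + 2y3 >= 5
    y1, y2, y3 >= 0

Solving the primal: x* = (9.3333, 8).
  primal value c^T x* = 68.
Solving the dual: y* = (0, 3, 1).
  dual value b^T y* = 68.
Strong duality: c^T x* = b^T y*. Confirmed.

68


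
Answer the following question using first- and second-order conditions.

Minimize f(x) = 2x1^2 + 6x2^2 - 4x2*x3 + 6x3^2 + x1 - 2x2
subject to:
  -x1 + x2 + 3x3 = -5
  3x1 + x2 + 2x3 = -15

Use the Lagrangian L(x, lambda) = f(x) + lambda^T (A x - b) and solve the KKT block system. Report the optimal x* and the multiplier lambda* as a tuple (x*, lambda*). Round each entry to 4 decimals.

Form the Lagrangian:
  L(x, lambda) = (1/2) x^T Q x + c^T x + lambda^T (A x - b)
Stationarity (grad_x L = 0): Q x + c + A^T lambda = 0.
Primal feasibility: A x = b.

This gives the KKT block system:
  [ Q   A^T ] [ x     ]   [-c ]
  [ A    0  ] [ lambda ] = [ b ]

Solving the linear system:
  x*      = (-3.0615, -1.3235, -2.246)
  lambda* = (3.862, 5.036)
  f(x*)   = 47.2178

x* = (-3.0615, -1.3235, -2.246), lambda* = (3.862, 5.036)


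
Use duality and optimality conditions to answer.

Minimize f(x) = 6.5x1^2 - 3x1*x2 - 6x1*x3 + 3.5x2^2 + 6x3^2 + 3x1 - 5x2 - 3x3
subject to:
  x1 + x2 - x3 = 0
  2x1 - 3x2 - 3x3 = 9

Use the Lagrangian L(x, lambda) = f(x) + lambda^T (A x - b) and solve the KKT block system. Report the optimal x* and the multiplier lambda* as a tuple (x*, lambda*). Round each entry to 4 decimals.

Form the Lagrangian:
  L(x, lambda) = (1/2) x^T Q x + c^T x + lambda^T (A x - b)
Stationarity (grad_x L = 0): Q x + c + A^T lambda = 0.
Primal feasibility: A x = b.

This gives the KKT block system:
  [ Q   A^T ] [ x     ]   [-c ]
  [ A    0  ] [ lambda ] = [ b ]

Solving the linear system:
  x*      = (-0.1264, -1.4789, -1.6053)
  lambda* = (-3.2661, -6.0798)
  f(x*)   = 33.2749

x* = (-0.1264, -1.4789, -1.6053), lambda* = (-3.2661, -6.0798)


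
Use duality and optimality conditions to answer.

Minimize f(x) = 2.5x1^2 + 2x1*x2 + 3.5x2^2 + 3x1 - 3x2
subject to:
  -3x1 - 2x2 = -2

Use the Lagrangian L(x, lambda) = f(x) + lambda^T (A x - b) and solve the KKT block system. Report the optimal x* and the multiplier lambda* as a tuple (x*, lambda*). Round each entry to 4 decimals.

Form the Lagrangian:
  L(x, lambda) = (1/2) x^T Q x + c^T x + lambda^T (A x - b)
Stationarity (grad_x L = 0): Q x + c + A^T lambda = 0.
Primal feasibility: A x = b.

This gives the KKT block system:
  [ Q   A^T ] [ x     ]   [-c ]
  [ A    0  ] [ lambda ] = [ b ]

Solving the linear system:
  x*      = (0.0678, 0.8983)
  lambda* = (1.7119)
  f(x*)   = 0.4661

x* = (0.0678, 0.8983), lambda* = (1.7119)


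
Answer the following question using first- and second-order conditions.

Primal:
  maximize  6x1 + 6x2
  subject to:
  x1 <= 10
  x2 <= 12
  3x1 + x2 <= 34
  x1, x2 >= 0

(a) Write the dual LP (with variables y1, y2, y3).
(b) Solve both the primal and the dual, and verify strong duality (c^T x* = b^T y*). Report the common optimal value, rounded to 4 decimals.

The standard primal-dual pair for 'max c^T x s.t. A x <= b, x >= 0' is:
  Dual:  min b^T y  s.t.  A^T y >= c,  y >= 0.

So the dual LP is:
  minimize  10y1 + 12y2 + 34y3
  subject to:
    y1 + 3y3 >= 6
    y2 + y3 >= 6
    y1, y2, y3 >= 0

Solving the primal: x* = (7.3333, 12).
  primal value c^T x* = 116.
Solving the dual: y* = (0, 4, 2).
  dual value b^T y* = 116.
Strong duality: c^T x* = b^T y*. Confirmed.

116


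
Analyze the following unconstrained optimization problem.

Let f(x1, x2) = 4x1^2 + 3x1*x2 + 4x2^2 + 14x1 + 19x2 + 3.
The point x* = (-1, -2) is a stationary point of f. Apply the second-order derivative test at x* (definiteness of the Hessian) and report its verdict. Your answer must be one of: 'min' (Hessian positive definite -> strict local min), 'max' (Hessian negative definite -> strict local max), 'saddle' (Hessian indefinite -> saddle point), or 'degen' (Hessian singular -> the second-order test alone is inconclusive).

Compute the Hessian H = grad^2 f:
  H = [[8, 3], [3, 8]]
Verify stationarity: grad f(x*) = H x* + g = (0, 0).
Eigenvalues of H: 5, 11.
Both eigenvalues > 0, so H is positive definite -> x* is a strict local min.

min


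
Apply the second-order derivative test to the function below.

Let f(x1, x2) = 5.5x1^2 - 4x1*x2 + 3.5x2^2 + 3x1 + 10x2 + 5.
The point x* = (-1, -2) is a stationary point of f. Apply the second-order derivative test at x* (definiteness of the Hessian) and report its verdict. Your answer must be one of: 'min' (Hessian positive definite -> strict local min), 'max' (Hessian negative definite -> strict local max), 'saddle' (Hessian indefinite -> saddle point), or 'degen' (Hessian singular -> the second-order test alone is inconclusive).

Compute the Hessian H = grad^2 f:
  H = [[11, -4], [-4, 7]]
Verify stationarity: grad f(x*) = H x* + g = (0, 0).
Eigenvalues of H: 4.5279, 13.4721.
Both eigenvalues > 0, so H is positive definite -> x* is a strict local min.

min


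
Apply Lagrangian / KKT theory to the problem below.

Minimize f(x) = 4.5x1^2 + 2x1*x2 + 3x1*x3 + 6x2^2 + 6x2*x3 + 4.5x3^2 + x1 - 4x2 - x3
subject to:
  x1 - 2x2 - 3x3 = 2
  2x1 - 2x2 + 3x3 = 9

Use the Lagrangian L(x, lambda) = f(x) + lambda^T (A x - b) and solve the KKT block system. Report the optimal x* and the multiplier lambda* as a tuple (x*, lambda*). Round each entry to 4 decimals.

Form the Lagrangian:
  L(x, lambda) = (1/2) x^T Q x + c^T x + lambda^T (A x - b)
Stationarity (grad_x L = 0): Q x + c + A^T lambda = 0.
Primal feasibility: A x = b.

This gives the KKT block system:
  [ Q   A^T ] [ x     ]   [-c ]
  [ A    0  ] [ lambda ] = [ b ]

Solving the linear system:
  x*      = (1.3535, -1.7348, 0.9411)
  lambda* = (-3.9293, -4.303)
  f(x*)   = 26.9689

x* = (1.3535, -1.7348, 0.9411), lambda* = (-3.9293, -4.303)


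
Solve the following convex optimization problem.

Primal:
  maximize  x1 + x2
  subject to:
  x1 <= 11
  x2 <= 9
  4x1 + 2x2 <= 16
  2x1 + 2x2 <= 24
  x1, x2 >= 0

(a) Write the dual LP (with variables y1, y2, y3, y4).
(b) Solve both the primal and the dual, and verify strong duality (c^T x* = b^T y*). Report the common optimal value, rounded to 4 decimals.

The standard primal-dual pair for 'max c^T x s.t. A x <= b, x >= 0' is:
  Dual:  min b^T y  s.t.  A^T y >= c,  y >= 0.

So the dual LP is:
  minimize  11y1 + 9y2 + 16y3 + 24y4
  subject to:
    y1 + 4y3 + 2y4 >= 1
    y2 + 2y3 + 2y4 >= 1
    y1, y2, y3, y4 >= 0

Solving the primal: x* = (0, 8).
  primal value c^T x* = 8.
Solving the dual: y* = (0, 0, 0.5, 0).
  dual value b^T y* = 8.
Strong duality: c^T x* = b^T y*. Confirmed.

8


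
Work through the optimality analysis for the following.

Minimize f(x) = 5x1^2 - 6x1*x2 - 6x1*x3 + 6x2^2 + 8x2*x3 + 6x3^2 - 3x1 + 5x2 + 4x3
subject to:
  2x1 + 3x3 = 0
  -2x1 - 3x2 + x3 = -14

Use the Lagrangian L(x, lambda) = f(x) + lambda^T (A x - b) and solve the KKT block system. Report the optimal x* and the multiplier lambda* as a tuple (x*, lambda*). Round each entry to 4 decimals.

Form the Lagrangian:
  L(x, lambda) = (1/2) x^T Q x + c^T x + lambda^T (A x - b)
Stationarity (grad_x L = 0): Q x + c + A^T lambda = 0.
Primal feasibility: A x = b.

This gives the KKT block system:
  [ Q   A^T ] [ x     ]   [-c ]
  [ A    0  ] [ lambda ] = [ b ]

Solving the linear system:
  x*      = (2.1294, 2.7739, -1.4196)
  lambda* = (-0.366, 4.7179)
  f(x*)   = 33.9272

x* = (2.1294, 2.7739, -1.4196), lambda* = (-0.366, 4.7179)


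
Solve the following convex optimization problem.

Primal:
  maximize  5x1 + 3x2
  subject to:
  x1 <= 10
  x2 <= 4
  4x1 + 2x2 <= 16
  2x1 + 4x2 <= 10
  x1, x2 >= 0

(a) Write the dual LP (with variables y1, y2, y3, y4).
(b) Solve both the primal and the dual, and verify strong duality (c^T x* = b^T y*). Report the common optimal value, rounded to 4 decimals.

The standard primal-dual pair for 'max c^T x s.t. A x <= b, x >= 0' is:
  Dual:  min b^T y  s.t.  A^T y >= c,  y >= 0.

So the dual LP is:
  minimize  10y1 + 4y2 + 16y3 + 10y4
  subject to:
    y1 + 4y3 + 2y4 >= 5
    y2 + 2y3 + 4y4 >= 3
    y1, y2, y3, y4 >= 0

Solving the primal: x* = (3.6667, 0.6667).
  primal value c^T x* = 20.3333.
Solving the dual: y* = (0, 0, 1.1667, 0.1667).
  dual value b^T y* = 20.3333.
Strong duality: c^T x* = b^T y*. Confirmed.

20.3333


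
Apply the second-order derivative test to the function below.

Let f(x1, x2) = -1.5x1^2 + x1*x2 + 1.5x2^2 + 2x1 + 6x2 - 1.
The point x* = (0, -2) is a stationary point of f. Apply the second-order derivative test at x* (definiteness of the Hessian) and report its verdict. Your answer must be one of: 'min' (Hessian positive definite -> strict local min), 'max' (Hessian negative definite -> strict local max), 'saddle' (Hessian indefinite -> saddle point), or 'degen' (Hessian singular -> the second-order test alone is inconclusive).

Compute the Hessian H = grad^2 f:
  H = [[-3, 1], [1, 3]]
Verify stationarity: grad f(x*) = H x* + g = (0, 0).
Eigenvalues of H: -3.1623, 3.1623.
Eigenvalues have mixed signs, so H is indefinite -> x* is a saddle point.

saddle


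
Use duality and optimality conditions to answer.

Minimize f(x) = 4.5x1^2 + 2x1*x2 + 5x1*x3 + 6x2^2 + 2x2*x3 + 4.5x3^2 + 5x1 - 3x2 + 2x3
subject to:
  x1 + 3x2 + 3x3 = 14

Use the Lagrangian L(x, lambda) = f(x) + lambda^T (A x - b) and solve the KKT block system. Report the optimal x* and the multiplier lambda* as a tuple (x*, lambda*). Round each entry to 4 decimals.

Form the Lagrangian:
  L(x, lambda) = (1/2) x^T Q x + c^T x + lambda^T (A x - b)
Stationarity (grad_x L = 0): Q x + c + A^T lambda = 0.
Primal feasibility: A x = b.

This gives the KKT block system:
  [ Q   A^T ] [ x     ]   [-c ]
  [ A    0  ] [ lambda ] = [ b ]

Solving the linear system:
  x*      = (-1.8356, 2.1437, 3.1348)
  lambda* = (-8.4409)
  f(x*)   = 54.4168

x* = (-1.8356, 2.1437, 3.1348), lambda* = (-8.4409)


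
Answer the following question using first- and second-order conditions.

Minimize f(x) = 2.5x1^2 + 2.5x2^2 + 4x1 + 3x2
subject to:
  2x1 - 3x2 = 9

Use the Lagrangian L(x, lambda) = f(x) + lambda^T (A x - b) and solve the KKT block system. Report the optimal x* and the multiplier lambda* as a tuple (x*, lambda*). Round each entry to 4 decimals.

Form the Lagrangian:
  L(x, lambda) = (1/2) x^T Q x + c^T x + lambda^T (A x - b)
Stationarity (grad_x L = 0): Q x + c + A^T lambda = 0.
Primal feasibility: A x = b.

This gives the KKT block system:
  [ Q   A^T ] [ x     ]   [-c ]
  [ A    0  ] [ lambda ] = [ b ]

Solving the linear system:
  x*      = (0.5538, -2.6308)
  lambda* = (-3.3846)
  f(x*)   = 12.3923

x* = (0.5538, -2.6308), lambda* = (-3.3846)


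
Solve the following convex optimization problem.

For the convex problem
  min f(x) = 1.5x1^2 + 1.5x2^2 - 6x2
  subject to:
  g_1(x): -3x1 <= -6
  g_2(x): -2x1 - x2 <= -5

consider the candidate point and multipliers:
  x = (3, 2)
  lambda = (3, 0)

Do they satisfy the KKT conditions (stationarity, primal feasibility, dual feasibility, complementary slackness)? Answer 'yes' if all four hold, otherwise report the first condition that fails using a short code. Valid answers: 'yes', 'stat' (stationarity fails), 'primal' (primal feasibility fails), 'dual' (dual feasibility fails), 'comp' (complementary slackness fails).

Gradient of f: grad f(x) = Q x + c = (9, 0)
Constraint values g_i(x) = a_i^T x - b_i:
  g_1((3, 2)) = -3
  g_2((3, 2)) = -3
Stationarity residual: grad f(x) + sum_i lambda_i a_i = (0, 0)
  -> stationarity OK
Primal feasibility (all g_i <= 0): OK
Dual feasibility (all lambda_i >= 0): OK
Complementary slackness (lambda_i * g_i(x) = 0 for all i): FAILS

Verdict: the first failing condition is complementary_slackness -> comp.

comp


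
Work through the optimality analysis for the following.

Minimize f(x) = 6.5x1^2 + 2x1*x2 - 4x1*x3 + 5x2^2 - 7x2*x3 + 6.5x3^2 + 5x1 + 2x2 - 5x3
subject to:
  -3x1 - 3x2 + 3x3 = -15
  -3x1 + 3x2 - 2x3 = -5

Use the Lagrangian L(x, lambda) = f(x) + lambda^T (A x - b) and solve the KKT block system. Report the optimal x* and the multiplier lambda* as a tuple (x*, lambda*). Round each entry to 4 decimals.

Form the Lagrangian:
  L(x, lambda) = (1/2) x^T Q x + c^T x + lambda^T (A x - b)
Stationarity (grad_x L = 0): Q x + c + A^T lambda = 0.
Primal feasibility: A x = b.

This gives the KKT block system:
  [ Q   A^T ] [ x     ]   [-c ]
  [ A    0  ] [ lambda ] = [ b ]

Solving the linear system:
  x*      = (3.3392, 1.6961, 0.0353)
  lambda* = (12.8422, 4.3781)
  f(x*)   = 117.2173

x* = (3.3392, 1.6961, 0.0353), lambda* = (12.8422, 4.3781)


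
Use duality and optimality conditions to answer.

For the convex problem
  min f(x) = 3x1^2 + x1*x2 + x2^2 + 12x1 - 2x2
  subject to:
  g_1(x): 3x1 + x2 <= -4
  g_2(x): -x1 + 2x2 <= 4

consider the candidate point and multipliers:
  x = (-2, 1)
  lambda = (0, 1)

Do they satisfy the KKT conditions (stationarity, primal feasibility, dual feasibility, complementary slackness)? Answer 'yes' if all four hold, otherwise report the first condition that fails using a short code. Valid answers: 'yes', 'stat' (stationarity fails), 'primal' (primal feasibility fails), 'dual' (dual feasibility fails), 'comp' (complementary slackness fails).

Gradient of f: grad f(x) = Q x + c = (1, -2)
Constraint values g_i(x) = a_i^T x - b_i:
  g_1((-2, 1)) = -1
  g_2((-2, 1)) = 0
Stationarity residual: grad f(x) + sum_i lambda_i a_i = (0, 0)
  -> stationarity OK
Primal feasibility (all g_i <= 0): OK
Dual feasibility (all lambda_i >= 0): OK
Complementary slackness (lambda_i * g_i(x) = 0 for all i): OK

Verdict: yes, KKT holds.

yes


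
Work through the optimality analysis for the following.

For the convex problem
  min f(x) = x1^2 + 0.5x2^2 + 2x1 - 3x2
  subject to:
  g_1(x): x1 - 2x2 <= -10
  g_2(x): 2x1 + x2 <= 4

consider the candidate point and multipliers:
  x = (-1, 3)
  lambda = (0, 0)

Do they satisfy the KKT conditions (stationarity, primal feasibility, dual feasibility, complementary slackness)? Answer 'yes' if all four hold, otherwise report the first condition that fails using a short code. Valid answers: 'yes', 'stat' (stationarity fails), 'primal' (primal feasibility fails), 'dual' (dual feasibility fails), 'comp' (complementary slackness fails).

Gradient of f: grad f(x) = Q x + c = (0, 0)
Constraint values g_i(x) = a_i^T x - b_i:
  g_1((-1, 3)) = 3
  g_2((-1, 3)) = -3
Stationarity residual: grad f(x) + sum_i lambda_i a_i = (0, 0)
  -> stationarity OK
Primal feasibility (all g_i <= 0): FAILS
Dual feasibility (all lambda_i >= 0): OK
Complementary slackness (lambda_i * g_i(x) = 0 for all i): OK

Verdict: the first failing condition is primal_feasibility -> primal.

primal
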